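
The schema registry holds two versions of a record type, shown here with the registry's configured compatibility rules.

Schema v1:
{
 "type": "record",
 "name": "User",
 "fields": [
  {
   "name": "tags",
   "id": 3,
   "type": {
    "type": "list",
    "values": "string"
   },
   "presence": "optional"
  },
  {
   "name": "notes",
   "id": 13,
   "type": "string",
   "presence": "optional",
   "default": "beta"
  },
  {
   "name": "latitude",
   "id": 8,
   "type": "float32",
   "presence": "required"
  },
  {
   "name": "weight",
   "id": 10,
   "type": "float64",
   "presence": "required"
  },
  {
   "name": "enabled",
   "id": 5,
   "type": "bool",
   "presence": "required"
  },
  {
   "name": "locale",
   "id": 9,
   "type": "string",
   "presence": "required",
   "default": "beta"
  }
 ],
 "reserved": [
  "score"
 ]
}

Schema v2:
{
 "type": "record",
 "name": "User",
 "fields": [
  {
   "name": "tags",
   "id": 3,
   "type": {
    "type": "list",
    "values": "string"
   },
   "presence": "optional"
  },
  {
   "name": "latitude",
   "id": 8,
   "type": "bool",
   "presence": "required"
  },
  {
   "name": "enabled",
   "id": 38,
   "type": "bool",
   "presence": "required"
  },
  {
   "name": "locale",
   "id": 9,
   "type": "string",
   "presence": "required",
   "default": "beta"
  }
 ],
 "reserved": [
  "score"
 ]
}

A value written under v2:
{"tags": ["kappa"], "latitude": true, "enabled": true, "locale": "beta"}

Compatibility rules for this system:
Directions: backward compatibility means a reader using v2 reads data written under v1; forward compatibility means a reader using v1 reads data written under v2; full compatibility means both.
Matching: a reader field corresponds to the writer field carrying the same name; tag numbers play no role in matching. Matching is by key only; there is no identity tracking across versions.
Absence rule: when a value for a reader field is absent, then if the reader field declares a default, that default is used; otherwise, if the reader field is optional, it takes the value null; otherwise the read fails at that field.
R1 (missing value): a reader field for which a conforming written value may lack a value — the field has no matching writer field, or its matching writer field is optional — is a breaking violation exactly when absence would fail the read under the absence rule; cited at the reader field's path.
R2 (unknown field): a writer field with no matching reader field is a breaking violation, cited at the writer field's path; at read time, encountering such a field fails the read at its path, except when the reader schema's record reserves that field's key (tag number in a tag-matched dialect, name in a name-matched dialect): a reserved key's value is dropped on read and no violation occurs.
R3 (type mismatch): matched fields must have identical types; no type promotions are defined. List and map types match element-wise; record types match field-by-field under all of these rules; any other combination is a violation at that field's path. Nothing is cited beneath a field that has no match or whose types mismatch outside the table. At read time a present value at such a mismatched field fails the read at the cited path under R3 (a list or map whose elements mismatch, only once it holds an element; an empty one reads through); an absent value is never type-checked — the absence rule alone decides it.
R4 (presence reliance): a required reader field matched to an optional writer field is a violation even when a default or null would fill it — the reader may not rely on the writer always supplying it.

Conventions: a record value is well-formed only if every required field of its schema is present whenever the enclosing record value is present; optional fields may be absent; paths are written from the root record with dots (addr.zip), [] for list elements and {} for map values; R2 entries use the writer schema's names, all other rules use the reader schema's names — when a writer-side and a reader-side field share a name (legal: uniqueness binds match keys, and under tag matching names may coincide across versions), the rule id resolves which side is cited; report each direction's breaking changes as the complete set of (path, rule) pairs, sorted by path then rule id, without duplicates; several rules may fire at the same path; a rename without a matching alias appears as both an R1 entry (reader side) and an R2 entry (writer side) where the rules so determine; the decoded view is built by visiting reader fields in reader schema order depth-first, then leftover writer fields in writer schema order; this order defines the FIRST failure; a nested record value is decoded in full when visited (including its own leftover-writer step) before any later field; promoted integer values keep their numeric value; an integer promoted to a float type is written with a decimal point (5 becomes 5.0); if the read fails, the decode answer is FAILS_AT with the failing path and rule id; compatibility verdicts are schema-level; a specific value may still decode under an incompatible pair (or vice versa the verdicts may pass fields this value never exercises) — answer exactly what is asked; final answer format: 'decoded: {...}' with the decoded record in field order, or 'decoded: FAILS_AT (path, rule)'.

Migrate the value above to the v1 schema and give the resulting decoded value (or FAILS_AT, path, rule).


the writer's type comes first in each User pair
decode walk for User under reader schema v1:
  tags := ["kappa"]
  notes := "beta" (absent -> default)
  read fails at latitude under R3
  => FAILS_AT (latitude, R3)
the rest of the User diff is inert for this question:
  field enabled in record User: tag 5 changed to 38 -> fires no rule on User under this dialect and leaves the result unchanged
  removed field notes from record User -> affects the rule determinations only; this particular User value decodes identically
  removed field weight from record User -> affects the rule determinations only; this particular User value decodes identically

decoded: FAILS_AT (latitude, R3)


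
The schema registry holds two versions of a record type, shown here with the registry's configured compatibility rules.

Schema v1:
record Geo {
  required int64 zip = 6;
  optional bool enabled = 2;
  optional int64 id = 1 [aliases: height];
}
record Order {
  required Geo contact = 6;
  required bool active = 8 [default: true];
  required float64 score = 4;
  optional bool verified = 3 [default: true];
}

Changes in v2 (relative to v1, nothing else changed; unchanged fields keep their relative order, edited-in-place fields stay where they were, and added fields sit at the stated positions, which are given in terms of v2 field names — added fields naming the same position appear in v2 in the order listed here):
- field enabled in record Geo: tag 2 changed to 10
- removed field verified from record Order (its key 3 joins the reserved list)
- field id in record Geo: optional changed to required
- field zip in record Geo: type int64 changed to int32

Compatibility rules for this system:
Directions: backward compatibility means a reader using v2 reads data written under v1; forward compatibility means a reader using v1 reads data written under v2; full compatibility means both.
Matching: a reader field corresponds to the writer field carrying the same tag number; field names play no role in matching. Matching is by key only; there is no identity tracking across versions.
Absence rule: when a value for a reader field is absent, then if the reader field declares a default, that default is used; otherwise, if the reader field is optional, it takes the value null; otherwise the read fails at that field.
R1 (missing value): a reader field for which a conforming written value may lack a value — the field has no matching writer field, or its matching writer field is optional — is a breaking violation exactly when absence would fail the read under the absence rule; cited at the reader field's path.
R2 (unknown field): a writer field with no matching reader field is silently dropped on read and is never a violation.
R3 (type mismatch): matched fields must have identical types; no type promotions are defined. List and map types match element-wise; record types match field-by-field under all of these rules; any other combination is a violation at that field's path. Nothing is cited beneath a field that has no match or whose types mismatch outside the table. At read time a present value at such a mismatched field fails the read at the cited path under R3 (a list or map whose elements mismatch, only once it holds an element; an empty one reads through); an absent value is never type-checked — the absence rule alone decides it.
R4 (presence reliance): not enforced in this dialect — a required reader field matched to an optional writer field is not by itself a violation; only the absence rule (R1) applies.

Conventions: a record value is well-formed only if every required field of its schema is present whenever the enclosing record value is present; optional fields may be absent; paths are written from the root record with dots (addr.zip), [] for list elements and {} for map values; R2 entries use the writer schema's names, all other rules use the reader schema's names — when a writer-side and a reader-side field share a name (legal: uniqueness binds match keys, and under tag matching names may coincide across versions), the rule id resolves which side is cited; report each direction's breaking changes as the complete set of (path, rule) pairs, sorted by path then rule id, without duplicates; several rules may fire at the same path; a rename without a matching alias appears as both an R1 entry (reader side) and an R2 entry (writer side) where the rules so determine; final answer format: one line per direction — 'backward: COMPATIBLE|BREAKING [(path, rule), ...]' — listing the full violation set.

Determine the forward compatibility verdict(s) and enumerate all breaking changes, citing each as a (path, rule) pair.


forward: BREAKING [(contact.zip, R3)]

in Order below, arrows point writer -> reader
forward for Order (reader v1, writer v2):
  contact <- contact (Geo -> Geo, writer required)
  active <- active (bool -> bool, writer required)
  score <- score (float64 -> float64, writer required)
  no writer field matches reader verified
  contact.zip <- contact.zip (int32 -> int64, writer required)
  no writer field matches reader contact.enabled
  contact.id <- contact.id (int64 -> int64, writer required)
  writer field contact.enabled has no reader counterpart
  breaking: (contact.zip, R3)
  => forward verdict for Order: BREAKING, 1 violation(s)
remaining Order differences; none change what is asked:
  field enabled in record Geo: tag 2 changed to 10 -> triggers nothing under Order's printed rules — same verdict
  removed field verified from record Order (its key 3 joins the reserved list) -> triggers nothing under Order's printed rules — same verdict
  field id in record Geo: optional changed to required -> affects backward compatibility only, which is not asked


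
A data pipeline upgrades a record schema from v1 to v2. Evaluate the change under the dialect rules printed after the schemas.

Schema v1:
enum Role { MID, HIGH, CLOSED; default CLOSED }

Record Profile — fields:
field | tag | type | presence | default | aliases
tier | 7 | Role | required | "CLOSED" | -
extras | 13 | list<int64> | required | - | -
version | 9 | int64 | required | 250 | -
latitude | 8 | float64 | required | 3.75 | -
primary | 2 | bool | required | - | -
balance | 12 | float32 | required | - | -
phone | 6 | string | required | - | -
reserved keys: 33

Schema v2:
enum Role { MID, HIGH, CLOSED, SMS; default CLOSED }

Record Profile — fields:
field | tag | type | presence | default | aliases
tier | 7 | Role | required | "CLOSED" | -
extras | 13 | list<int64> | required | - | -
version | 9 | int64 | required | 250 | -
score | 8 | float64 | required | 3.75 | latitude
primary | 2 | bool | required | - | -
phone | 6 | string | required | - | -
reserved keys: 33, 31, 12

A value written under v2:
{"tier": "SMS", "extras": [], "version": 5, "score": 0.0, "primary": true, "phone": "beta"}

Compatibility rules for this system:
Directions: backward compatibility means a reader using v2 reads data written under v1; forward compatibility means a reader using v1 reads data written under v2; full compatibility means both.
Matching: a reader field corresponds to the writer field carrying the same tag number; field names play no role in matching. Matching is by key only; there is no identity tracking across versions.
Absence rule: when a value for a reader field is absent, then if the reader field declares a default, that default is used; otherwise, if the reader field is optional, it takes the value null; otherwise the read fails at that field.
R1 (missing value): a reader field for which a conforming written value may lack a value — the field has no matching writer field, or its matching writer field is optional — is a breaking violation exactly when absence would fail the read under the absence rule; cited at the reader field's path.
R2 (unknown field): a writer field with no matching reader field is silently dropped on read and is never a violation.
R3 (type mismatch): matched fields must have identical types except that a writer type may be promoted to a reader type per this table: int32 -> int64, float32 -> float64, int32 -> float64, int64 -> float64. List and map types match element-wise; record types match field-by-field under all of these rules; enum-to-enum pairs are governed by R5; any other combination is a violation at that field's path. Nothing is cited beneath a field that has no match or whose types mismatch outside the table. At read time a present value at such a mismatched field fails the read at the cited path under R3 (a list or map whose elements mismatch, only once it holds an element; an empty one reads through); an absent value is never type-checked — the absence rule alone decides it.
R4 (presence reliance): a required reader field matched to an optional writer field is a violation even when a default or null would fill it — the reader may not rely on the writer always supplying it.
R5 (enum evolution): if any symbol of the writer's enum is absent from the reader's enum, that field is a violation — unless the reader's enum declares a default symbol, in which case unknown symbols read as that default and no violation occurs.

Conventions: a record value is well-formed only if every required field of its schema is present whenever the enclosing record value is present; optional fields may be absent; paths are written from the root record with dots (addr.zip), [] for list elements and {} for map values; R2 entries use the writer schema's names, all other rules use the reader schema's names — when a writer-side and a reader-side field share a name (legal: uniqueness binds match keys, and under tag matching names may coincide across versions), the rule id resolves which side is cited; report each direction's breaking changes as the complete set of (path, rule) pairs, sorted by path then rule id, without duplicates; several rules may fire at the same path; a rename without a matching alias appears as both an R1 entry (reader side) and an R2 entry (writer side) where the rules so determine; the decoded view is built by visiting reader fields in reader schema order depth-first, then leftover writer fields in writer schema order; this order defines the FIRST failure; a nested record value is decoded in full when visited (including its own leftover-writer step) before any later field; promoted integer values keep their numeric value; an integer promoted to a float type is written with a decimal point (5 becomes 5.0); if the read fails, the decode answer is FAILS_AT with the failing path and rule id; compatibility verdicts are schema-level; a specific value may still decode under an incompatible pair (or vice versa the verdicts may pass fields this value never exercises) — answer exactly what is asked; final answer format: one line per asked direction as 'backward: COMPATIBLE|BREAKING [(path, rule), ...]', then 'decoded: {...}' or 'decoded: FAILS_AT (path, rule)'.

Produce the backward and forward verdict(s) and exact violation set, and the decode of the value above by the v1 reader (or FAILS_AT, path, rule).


in Profile below, arrows point writer -> reader
backward analysis of Profile with v2 as reader and v1 as writer:
  Role -> Role, writer required: tier aligns to tier
  list<int64> -> list<int64>, writer required: extras aligns to extras
  int64 -> int64, writer required: version aligns to version
  float64 -> float64, writer required: score aligns to latitude
  bool -> bool, writer required: primary aligns to primary
  string -> string, writer required: phone aligns to phone
  balance (writer side), unknown to reader
  => no violations; backward on Profile: COMPATIBLE
forward analysis of Profile with v1 as reader and v2 as writer:
  Role -> Role, writer required: tier aligns to tier
  list<int64> -> list<int64>, writer required: extras aligns to extras
  int64 -> int64, writer required: version aligns to version
  float64 -> float64, writer required: latitude aligns to score
  bool -> bool, writer required: primary aligns to primary
  balance has no writer counterpart
  string -> string, writer required: phone aligns to phone
  R1 fires at balance
  => forward verdict for Profile: BREAKING, 1 violation(s)
migrating the Profile value to v1:
  tier := "CLOSED" (symbol SMS -> reader default)
  extras := []
  version := 5
  latitude := 0.0 (from writer score)
  primary := true
  read fails at balance under R1 (no fill)
  => FAILS_AT (balance, R1)

backward: COMPATIBLE []; forward: BREAKING [(balance, R1)]; decoded: FAILS_AT (balance, R1)


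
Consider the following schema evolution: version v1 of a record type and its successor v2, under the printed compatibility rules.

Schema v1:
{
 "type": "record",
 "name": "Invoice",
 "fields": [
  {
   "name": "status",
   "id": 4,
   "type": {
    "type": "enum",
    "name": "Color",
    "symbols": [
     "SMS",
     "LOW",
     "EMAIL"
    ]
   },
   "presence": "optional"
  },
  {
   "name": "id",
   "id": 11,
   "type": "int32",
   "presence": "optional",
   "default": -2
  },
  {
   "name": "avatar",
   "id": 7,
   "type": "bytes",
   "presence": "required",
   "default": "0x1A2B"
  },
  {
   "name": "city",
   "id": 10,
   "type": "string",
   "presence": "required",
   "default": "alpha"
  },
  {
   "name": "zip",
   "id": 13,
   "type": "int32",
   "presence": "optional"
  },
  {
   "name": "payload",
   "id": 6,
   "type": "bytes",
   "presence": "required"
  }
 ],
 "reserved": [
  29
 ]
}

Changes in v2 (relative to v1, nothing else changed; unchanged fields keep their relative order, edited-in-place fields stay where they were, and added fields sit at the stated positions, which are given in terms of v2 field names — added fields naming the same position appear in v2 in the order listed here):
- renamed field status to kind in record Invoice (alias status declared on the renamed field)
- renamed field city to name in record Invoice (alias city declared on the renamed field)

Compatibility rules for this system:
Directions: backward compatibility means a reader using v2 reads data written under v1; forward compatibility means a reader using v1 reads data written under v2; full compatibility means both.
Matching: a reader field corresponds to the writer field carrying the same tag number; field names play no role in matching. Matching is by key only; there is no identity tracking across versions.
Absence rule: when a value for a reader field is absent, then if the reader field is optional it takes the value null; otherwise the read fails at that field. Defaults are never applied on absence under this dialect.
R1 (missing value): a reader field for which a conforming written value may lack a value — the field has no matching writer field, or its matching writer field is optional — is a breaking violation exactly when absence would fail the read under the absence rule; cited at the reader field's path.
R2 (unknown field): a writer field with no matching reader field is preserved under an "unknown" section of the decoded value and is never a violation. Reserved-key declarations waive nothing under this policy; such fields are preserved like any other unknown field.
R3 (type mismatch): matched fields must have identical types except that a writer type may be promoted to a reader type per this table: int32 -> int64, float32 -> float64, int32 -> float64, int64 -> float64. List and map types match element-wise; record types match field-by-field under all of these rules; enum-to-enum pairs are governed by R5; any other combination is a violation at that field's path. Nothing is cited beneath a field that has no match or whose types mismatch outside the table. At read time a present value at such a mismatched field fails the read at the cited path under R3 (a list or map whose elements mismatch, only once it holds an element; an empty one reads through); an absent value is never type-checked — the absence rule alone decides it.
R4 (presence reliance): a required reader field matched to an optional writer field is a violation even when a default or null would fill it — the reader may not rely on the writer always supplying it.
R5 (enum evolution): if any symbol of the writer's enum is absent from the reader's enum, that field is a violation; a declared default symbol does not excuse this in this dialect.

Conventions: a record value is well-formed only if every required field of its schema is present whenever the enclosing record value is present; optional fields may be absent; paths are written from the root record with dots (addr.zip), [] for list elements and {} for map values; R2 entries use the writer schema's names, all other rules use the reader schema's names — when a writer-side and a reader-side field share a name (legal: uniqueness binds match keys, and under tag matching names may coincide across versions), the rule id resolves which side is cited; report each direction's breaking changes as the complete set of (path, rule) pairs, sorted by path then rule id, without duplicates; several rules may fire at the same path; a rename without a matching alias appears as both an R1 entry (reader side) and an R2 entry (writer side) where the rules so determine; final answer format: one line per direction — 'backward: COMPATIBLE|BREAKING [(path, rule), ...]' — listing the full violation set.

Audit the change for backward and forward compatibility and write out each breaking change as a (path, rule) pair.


each type pair in Invoice: writer, then reader
backward pass over Invoice, reader schema v2, writer schema v1:
  kind: Color -> Color, writer optional; from status
  id: int32 -> int32, writer optional; from id
  avatar: bytes -> bytes, writer required; from avatar
  name: string -> string, writer required; from city
  zip: int32 -> int32, writer optional; from zip
  payload: bytes -> bytes, writer required; from payload
  => backward verdict for Invoice: COMPATIBLE, no violations
forward pass over Invoice, reader schema v1, writer schema v2:
  status: Color -> Color, writer optional; from kind
  id: int32 -> int32, writer optional; from id
  avatar: bytes -> bytes, writer required; from avatar
  city: string -> string, writer required; from name
  zip: int32 -> int32, writer optional; from zip
  payload: bytes -> bytes, writer required; from payload
  => forward verdict for Invoice: COMPATIBLE, no violations

backward: COMPATIBLE []; forward: COMPATIBLE []


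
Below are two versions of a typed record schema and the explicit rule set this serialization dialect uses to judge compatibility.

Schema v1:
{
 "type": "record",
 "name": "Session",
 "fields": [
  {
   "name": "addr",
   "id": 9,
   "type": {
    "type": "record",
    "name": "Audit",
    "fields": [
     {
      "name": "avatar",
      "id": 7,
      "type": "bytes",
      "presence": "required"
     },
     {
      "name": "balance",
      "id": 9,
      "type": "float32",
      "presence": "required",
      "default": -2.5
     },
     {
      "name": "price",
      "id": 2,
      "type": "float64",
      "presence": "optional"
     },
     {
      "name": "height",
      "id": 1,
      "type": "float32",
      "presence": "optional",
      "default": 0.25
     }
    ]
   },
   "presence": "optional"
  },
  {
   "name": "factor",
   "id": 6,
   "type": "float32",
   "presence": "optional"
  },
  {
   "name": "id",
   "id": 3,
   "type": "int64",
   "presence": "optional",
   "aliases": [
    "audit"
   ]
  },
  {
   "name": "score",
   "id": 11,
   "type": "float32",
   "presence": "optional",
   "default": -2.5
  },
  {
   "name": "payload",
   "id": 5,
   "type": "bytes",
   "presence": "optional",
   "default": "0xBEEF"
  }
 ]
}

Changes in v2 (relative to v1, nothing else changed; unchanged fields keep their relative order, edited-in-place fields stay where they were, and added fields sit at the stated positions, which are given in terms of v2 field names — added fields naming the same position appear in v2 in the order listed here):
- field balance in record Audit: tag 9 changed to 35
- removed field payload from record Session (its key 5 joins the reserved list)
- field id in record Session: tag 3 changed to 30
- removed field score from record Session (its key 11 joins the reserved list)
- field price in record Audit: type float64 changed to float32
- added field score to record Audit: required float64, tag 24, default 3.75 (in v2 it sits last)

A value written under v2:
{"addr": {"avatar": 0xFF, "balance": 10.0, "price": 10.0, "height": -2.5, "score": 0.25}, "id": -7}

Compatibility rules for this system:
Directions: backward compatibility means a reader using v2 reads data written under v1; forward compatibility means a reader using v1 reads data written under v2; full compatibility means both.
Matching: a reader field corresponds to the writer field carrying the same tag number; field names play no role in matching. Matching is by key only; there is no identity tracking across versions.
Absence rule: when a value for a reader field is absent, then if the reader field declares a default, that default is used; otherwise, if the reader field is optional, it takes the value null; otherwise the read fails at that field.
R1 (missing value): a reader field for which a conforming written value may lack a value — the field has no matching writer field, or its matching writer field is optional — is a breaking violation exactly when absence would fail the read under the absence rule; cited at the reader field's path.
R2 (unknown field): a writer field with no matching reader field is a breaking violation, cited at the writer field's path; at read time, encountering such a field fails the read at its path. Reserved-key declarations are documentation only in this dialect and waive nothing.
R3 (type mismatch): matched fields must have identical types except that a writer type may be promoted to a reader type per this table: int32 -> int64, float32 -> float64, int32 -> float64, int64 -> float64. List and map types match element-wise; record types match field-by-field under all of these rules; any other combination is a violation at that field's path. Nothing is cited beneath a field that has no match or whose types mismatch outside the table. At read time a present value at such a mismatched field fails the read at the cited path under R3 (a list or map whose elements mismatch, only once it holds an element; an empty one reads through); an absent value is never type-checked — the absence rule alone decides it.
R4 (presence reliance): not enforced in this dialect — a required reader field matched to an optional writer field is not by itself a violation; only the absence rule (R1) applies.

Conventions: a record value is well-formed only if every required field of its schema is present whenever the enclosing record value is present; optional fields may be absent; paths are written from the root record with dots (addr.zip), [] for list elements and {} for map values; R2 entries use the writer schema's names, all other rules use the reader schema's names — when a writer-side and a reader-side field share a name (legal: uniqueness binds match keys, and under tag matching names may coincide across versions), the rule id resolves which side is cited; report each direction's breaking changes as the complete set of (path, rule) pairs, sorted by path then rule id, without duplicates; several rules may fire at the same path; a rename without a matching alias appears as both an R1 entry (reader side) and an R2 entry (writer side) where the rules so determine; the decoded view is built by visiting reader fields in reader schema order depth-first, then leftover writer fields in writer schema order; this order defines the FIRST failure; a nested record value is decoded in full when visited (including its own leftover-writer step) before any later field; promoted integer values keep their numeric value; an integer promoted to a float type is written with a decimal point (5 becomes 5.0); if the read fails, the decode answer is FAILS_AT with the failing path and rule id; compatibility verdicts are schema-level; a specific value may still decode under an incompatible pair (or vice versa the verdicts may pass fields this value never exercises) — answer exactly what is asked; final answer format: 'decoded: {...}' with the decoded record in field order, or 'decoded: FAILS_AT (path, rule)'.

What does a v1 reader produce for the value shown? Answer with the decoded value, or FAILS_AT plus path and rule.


in Session below, arrows point writer -> reader
migrating the Session value to v1:
  addr.avatar := 0xFF
  addr.balance := -2.5 (missing; default applied)
  addr.price := 10.0 (float32 -> float64)
  addr.height := -2.5
  read fails at addr.balance under R2 (unknown field)
  => FAILS_AT (addr.balance, R2)
the other Session changes do not affect what is asked:
  removed field payload from record Session (its key 5 joins the reserved list) -> changes Session's schema-level verdicts only — the decode of this value is the same
  field id in record Session: tag 3 changed to 30 -> changes Session's schema-level verdicts only — the decode of this value is the same
  removed field score from record Session (its key 11 joins the reserved list) -> changes Session's schema-level verdicts only — the decode of this value is the same
  field price in record Audit: type float64 changed to float32 -> changes Session's schema-level verdicts only — the decode of this value is the same
  added field score to record Audit: required float64, tag 24, default 3.75 (in v2 it sits last) -> changes Session's schema-level verdicts only — the decode of this value is the same

decoded: FAILS_AT (addr.balance, R2)


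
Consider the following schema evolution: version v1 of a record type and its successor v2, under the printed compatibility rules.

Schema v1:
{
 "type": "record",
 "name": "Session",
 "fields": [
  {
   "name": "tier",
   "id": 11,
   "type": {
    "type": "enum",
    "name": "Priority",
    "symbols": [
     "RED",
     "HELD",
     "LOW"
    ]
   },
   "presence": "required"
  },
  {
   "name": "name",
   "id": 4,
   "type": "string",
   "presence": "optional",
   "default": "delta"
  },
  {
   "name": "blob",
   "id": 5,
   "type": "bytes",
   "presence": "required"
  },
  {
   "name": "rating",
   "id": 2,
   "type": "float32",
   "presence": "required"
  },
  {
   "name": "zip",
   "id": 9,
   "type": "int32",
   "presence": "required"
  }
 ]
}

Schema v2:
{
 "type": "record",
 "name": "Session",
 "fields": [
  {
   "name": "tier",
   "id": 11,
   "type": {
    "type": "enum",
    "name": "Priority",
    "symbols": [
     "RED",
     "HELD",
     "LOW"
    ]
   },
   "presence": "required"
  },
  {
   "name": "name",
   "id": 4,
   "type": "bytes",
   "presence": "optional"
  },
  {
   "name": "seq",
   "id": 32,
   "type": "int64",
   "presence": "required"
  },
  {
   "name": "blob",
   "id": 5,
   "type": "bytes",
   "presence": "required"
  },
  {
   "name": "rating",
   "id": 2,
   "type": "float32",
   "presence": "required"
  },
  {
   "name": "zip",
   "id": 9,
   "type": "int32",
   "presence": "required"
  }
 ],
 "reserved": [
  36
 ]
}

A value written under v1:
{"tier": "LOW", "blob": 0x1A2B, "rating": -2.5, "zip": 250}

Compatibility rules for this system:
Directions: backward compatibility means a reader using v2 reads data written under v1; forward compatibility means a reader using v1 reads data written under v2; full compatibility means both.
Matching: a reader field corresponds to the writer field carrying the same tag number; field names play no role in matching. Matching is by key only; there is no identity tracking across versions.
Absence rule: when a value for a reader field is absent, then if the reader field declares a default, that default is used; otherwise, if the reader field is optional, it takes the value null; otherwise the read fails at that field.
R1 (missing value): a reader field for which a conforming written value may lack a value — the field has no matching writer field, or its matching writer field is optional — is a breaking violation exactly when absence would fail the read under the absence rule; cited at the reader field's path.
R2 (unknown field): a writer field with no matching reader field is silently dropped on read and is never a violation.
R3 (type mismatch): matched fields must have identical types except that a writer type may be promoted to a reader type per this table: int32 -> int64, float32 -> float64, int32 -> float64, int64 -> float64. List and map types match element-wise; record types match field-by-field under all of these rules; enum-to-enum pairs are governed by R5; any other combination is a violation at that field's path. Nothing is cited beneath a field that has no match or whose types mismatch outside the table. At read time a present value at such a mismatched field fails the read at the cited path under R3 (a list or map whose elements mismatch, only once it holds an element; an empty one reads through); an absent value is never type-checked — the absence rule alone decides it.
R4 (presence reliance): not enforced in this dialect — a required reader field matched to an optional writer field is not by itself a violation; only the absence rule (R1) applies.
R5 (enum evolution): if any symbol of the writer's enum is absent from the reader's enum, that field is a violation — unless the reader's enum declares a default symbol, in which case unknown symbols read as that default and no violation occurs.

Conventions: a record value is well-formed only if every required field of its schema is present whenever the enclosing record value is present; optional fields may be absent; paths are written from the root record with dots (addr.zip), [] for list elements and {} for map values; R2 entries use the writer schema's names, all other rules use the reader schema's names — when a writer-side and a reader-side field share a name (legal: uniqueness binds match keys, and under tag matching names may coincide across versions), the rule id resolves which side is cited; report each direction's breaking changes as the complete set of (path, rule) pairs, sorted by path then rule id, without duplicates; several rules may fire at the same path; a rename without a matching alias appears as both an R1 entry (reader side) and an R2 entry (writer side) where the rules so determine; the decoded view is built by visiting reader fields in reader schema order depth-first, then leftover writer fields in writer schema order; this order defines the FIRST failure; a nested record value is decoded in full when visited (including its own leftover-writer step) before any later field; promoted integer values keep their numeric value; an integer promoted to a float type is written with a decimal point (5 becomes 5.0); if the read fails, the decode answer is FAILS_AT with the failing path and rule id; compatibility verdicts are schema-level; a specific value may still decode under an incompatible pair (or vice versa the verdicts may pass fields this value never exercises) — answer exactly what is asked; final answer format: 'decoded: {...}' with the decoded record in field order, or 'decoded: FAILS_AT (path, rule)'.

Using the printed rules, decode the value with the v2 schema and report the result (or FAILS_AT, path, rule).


each type pair in Session: writer, then reader
migrating the Session value to v2:
  tier := "LOW"
  name := null (missing; optional => null)
  read fails at seq under R1 (no fill)
  => FAILS_AT (seq, R1)
diffs on Session not affecting the asked answer:
  field name in record Session: type string changed to bytes (its default is dropped) -> a verdict-level change on Session — the shown value reads the same

decoded: FAILS_AT (seq, R1)


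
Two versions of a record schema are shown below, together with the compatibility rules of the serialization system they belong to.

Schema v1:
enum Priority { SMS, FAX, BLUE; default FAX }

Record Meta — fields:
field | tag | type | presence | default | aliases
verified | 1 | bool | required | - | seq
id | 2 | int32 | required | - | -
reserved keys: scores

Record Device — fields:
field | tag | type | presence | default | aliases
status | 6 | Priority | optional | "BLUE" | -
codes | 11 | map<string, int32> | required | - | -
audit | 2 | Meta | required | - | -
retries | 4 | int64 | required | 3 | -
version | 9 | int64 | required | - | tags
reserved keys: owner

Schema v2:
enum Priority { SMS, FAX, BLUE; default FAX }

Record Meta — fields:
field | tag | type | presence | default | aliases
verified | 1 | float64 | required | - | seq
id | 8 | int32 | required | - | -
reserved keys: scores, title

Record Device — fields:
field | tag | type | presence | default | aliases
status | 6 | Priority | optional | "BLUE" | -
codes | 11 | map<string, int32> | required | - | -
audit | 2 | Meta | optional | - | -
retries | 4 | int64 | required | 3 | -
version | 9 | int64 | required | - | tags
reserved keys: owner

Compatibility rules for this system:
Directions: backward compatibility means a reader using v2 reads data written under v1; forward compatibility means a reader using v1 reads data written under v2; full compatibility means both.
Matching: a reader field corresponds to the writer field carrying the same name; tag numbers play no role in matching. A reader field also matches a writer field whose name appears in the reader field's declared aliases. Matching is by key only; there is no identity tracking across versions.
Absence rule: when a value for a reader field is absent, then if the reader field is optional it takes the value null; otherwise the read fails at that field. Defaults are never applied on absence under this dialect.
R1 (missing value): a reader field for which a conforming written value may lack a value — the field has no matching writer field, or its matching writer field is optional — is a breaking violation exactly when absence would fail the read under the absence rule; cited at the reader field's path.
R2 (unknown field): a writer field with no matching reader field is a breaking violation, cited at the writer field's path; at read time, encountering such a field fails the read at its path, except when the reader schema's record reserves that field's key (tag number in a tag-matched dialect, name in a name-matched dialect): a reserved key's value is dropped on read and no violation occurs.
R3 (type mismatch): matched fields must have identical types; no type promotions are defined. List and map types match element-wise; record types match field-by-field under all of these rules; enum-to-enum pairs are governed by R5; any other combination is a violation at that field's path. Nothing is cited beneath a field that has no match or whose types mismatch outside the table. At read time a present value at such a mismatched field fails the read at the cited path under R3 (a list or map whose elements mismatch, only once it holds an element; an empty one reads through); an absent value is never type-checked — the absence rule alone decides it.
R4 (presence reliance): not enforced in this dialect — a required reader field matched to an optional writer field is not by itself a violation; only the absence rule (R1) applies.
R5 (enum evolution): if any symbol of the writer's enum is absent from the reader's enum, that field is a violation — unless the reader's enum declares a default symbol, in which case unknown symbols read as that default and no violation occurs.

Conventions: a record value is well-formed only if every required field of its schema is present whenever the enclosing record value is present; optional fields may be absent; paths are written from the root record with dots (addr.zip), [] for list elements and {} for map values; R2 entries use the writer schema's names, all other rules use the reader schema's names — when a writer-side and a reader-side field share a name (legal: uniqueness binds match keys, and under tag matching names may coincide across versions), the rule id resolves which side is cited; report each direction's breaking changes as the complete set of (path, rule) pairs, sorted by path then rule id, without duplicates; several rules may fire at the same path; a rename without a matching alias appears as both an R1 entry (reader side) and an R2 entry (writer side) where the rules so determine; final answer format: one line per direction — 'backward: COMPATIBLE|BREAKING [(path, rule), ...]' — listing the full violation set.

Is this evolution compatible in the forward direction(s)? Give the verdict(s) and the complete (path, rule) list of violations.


forward: BREAKING [(audit, R1), (audit.verified, R3)]

arrows below run writer -> reader for Device
checking forward for Device: reader v1 against writer v2:
  status: paired with writer status (Priority -> Priority; writer optional)
  codes: paired with writer codes (map<string, int32> -> map<string, int32>; writer required)
  audit: paired with writer audit (Meta -> Meta; writer optional)
  retries: paired with writer retries (int64 -> int64; writer required)
  version: paired with writer version (int64 -> int64; writer required)
  audit.verified: paired with writer audit.verified (float64 -> bool; writer required)
  audit.id: paired with writer audit.id (int32 -> int32; writer required)
  violation R1 at audit
  violation R3 at audit.verified
  => 2 violation(s): forward is BREAKING for Device
ruling out the remaining Device differences:
  field id in record Meta: tag 2 changed to 8 -> fires no rule on Device, leaving the asked answer as it is
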